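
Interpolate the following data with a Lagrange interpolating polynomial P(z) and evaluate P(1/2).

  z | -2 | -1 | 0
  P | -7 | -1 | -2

L_0(1/2) = (3/2)·(1/2)/[(-1)·(-2)] = 3/8
L_1(1/2) = (5/2)·(1/2)/[(1)·(-1)] = -5/4
L_2(1/2) = (5/2)·(3/2)/[(2)·(1)] = 15/8
Sum: (-7)·(3/8) + (-1)·(-5/4) + (-2)·(15/8) = -41/8

-41/8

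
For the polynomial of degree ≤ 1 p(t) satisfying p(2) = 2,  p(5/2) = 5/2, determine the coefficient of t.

1

The leading coefficient equals the top divided difference p[2,5/2].
p[2,5/2] = (5/2 - 2) / (5/2 - 2) = 1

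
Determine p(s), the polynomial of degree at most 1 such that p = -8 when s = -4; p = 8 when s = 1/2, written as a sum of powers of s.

p(s) = (32/9)s + 56/9

Build the Lagrange basis polynomials:
L_0(s) = (s - 1/2) / [-9/2] = -(2/9)s + 1/9
L_1(s) = (s + 4) / [9/2] = (2/9)s + 8/9
p(s) = (-8)·L_0 + 8·L_1
  (-8)·L_0(s) = (16/9)s - 8/9
  8·L_1(s) = (16/9)s + 64/9
Adding term by term: (32/9)s + 56/9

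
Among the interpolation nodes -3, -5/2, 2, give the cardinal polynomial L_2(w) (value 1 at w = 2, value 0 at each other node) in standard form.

L_2(w) = (w + 3)(w + 5/2) / [(5)·(9/2)]
       = (w^2 + (11/2)w + 15/2) / (45/2)

L_2(w) = (2/45)w^2 + (11/45)w + 1/3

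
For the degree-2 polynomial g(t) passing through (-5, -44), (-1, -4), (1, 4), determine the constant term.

1

L_0(t) = (t + 1)(t - 1) / [24] = (1/24)t^2 - 1/24
L_1(t) = (t + 5)(t - 1) / [-8] = -(1/8)t^2 - (1/2)t + 5/8
L_2(t) = (t + 5)(t + 1) / [12] = (1/12)t^2 + (1/2)t + 5/12
g(t) = (-44)·L_0 + (-4)·L_1 + 4·L_2
Only the constant term is needed; take it from each L_i and combine:
(-44)·(-1/24) + (-4)·(5/8) + 4·(5/12) = 1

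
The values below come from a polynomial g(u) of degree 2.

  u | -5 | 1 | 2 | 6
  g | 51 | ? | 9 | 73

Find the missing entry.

3

The 3 known values determine g uniquely (degree ≤ 2).
Evaluate each Lagrange basis at u = 1:
L_0(1) = (-1)·(-5)/[(-7)·(-11)] = 5/77
L_1(1) = (6)·(-5)/[(7)·(-4)] = 15/14
L_2(1) = (6)·(-1)/[(11)·(4)] = -3/22
Sum: 51·(5/77) + 9·(15/14) + 73·(-3/22) = 3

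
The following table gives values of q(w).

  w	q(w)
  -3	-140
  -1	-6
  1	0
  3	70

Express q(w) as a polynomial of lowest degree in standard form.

Newton's divided differences:
q[-3,-1] = (-6 - (-140)) / (-1 - (-3)) = 67
q[-1,1] = (0 - (-6)) / (1 - (-1)) = 3
q[1,3] = (70 - 0) / (3 - 1) = 35
q[-3,-1,1] = (3 - 67) / (1 - (-3)) = -16
q[-1,1,3] = (35 - 3) / (3 - (-1)) = 8
q[-3,-1,1,3] = (8 - (-16)) / (3 - (-3)) = 4
q(w) = -140 + 67·(w + 3) + (-16)·(w + 3)(w + 1) + 4·(w + 3)(w + 1)(w - 1)
Expanding: q(w) = 4w^3 - 4w^2 - w + 1

q(w) = 4w^3 - 4w^2 - w + 1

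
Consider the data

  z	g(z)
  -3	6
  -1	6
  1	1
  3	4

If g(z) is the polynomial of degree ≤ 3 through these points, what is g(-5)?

Using Newton's divided-difference form:
g[-3,-1] = (6 - 6) / (-1 - (-3)) = 0
g[-1,1] = (1 - 6) / (1 - (-1)) = -5/2
g[1,3] = (4 - 1) / (3 - 1) = 3/2
g[-3,-1,1] = (-5/2 - 0) / (1 - (-3)) = -5/8
g[-1,1,3] = (3/2 - (-5/2)) / (3 - (-1)) = 1
g[-3,-1,1,3] = (1 - (-5/8)) / (3 - (-3)) = 13/48
g(-5) = 6 + 0·(-2) + (-5/8)·(-2)·(-4) + (13/48)·(-2)·(-4)·(-6) = -12

-12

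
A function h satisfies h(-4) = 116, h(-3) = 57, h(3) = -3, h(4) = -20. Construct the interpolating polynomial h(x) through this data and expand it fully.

Build the Lagrange basis polynomials:
L_0(x) = (x + 3)(x - 3)(x - 4) / [-56] = -(1/56)x^3 + (1/14)x^2 + (9/56)x - 9/14
L_1(x) = (x + 4)(x - 3)(x - 4) / [42] = (1/42)x^3 - (1/14)x^2 - (8/21)x + 8/7
L_2(x) = (x + 4)(x + 3)(x - 4) / [-42] = -(1/42)x^3 - (1/14)x^2 + (8/21)x + 8/7
L_3(x) = (x + 4)(x + 3)(x - 3) / [56] = (1/56)x^3 + (1/14)x^2 - (9/56)x - 9/14
h(x) = 116·L_0 + 57·L_1 + (-3)·L_2 + (-20)·L_3
  116·L_0(x) = -(29/14)x^3 + (58/7)x^2 + (261/14)x - 522/7
  57·L_1(x) = (19/14)x^3 - (57/14)x^2 - (152/7)x + 456/7
  (-3)·L_2(x) = (1/14)x^3 + (3/14)x^2 - (8/7)x - 24/7
  (-20)·L_3(x) = -(5/14)x^3 - (10/7)x^2 + (45/14)x + 90/7
Adding term by term: -x^3 + 3x^2 - x

h(x) = -x^3 + 3x^2 - x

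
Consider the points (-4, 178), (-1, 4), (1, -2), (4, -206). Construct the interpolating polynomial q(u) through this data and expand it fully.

q(u) = -3u^3 - u^2 + 2

L_0(u) = (u + 1)(u - 1)(u - 4) / [-120] = -(1/120)u^3 + (1/30)u^2 + (1/120)u - 1/30
L_1(u) = (u + 4)(u - 1)(u - 4) / [30] = (1/30)u^3 - (1/30)u^2 - (8/15)u + 8/15
L_2(u) = (u + 4)(u + 1)(u - 4) / [-30] = -(1/30)u^3 - (1/30)u^2 + (8/15)u + 8/15
L_3(u) = (u + 4)(u + 1)(u - 1) / [120] = (1/120)u^3 + (1/30)u^2 - (1/120)u - 1/30
q(u) = 178·L_0 + 4·L_1 + (-2)·L_2 + (-206)·L_3
  178·L_0(u) = -(89/60)u^3 + (89/15)u^2 + (89/60)u - 89/15
  4·L_1(u) = (2/15)u^3 - (2/15)u^2 - (32/15)u + 32/15
  (-2)·L_2(u) = (1/15)u^3 + (1/15)u^2 - (16/15)u - 16/15
  (-206)·L_3(u) = -(103/60)u^3 - (103/15)u^2 + (103/60)u + 103/15
Adding term by term: -3u^3 - u^2 + 2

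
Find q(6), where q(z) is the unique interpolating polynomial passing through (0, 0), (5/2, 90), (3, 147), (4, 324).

1014

L_0(6) = (7/2)·(3)·(2)/[(-5/2)·(-3)·(-4)] = -7/10
L_1(6) = (6)·(3)·(2)/[(5/2)·(-1/2)·(-3/2)] = 96/5
L_2(6) = (6)·(7/2)·(2)/[(3)·(1/2)·(-1)] = -28
L_3(6) = (6)·(7/2)·(3)/[(4)·(3/2)·(1)] = 21/2
Sum: 0 + 90·(96/5) + 147·(-28) + 324·(21/2) = 1014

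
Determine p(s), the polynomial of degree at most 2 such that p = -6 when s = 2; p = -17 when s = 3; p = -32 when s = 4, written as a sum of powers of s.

Build the Lagrange basis polynomials:
L_0(s) = (s - 3)(s - 4) / [2] = (1/2)s^2 - (7/2)s + 6
L_1(s) = (s - 2)(s - 4) / [-1] = -s^2 + 6s - 8
L_2(s) = (s - 2)(s - 3) / [2] = (1/2)s^2 - (5/2)s + 3
p(s) = (-6)·L_0 + (-17)·L_1 + (-32)·L_2
  (-6)·L_0(s) = -3s^2 + 21s - 36
  (-17)·L_1(s) = 17s^2 - 102s + 136
  (-32)·L_2(s) = -16s^2 + 80s - 96
Adding term by term: -2s^2 - s + 4

p(s) = -2s^2 - s + 4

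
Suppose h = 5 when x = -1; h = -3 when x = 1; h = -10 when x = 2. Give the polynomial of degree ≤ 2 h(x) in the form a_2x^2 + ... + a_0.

Build the Lagrange basis polynomials:
L_0(x) = (x - 1)(x - 2) / [6] = (1/6)x^2 - (1/2)x + 1/3
L_1(x) = (x + 1)(x - 2) / [-2] = -(1/2)x^2 + (1/2)x + 1
L_2(x) = (x + 1)(x - 1) / [3] = (1/3)x^2 - 1/3
h(x) = 5·L_0 + (-3)·L_1 + (-10)·L_2
  5·L_0(x) = (5/6)x^2 - (5/2)x + 5/3
  (-3)·L_1(x) = (3/2)x^2 - (3/2)x - 3
  (-10)·L_2(x) = -(10/3)x^2 + 10/3
Adding term by term: -x^2 - 4x + 2

h(x) = -x^2 - 4x + 2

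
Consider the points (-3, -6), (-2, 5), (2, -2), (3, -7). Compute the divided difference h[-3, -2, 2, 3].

19/60

h[-3,-2] = (5 - (-6)) / (-2 - (-3)) = 11
h[-2,2] = (-2 - 5) / (2 - (-2)) = -7/4
h[2,3] = (-7 - (-2)) / (3 - 2) = -5
h[-3,-2,2] = (-7/4 - 11) / (2 - (-3)) = -51/20
h[-2,2,3] = (-5 - (-7/4)) / (3 - (-2)) = -13/20
h[-3,-2,2,3] = (-13/20 - (-51/20)) / (3 - (-3)) = 19/60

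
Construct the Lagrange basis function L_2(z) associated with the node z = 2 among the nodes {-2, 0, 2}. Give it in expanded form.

L_2(z) = (z + 2)z / [(4)·(2)]
       = (z^2 + 2z) / (8)

L_2(z) = (1/8)z^2 + (1/4)z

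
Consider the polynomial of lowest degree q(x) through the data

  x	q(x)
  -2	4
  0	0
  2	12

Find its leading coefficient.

Build the Lagrange basis polynomials:
L_0(x) = x(x - 2) / [8] = (1/8)x^2 - (1/4)x
L_1(x) = (x + 2)(x - 2) / [-4] = -(1/4)x^2 + 1
L_2(x) = (x + 2)x / [8] = (1/8)x^2 + (1/4)x
q(x) = 4·L_0 + 0·L_1 + 12·L_2
Only the coefficient of x^2 is needed; take it from each L_i and combine:
4·(1/8) + 0·(-1/4) + 12·(1/8) = 2

2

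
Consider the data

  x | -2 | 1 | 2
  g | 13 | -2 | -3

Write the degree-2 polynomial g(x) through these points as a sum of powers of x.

g(x) = x^2 - 4x + 1

L_0(x) = (x - 1)(x - 2) / [12] = (1/12)x^2 - (1/4)x + 1/6
L_1(x) = (x + 2)(x - 2) / [-3] = -(1/3)x^2 + 4/3
L_2(x) = (x + 2)(x - 1) / [4] = (1/4)x^2 + (1/4)x - 1/2
g(x) = 13·L_0 + (-2)·L_1 + (-3)·L_2
  13·L_0(x) = (13/12)x^2 - (13/4)x + 13/6
  (-2)·L_1(x) = (2/3)x^2 - 8/3
  (-3)·L_2(x) = -(3/4)x^2 - (3/4)x + 3/2
Adding term by term: x^2 - 4x + 1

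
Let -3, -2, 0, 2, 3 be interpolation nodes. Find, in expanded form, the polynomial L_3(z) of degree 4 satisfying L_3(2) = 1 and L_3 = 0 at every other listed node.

L_3(z) = (z + 3)(z + 2)z(z - 3) / [(5)·(4)·(2)·(-1)]
       = (z^4 + 2z^3 - 9z^2 - 18z) / (-40)

L_3(z) = -(1/40)z^4 - (1/20)z^3 + (9/40)z^2 + (9/20)z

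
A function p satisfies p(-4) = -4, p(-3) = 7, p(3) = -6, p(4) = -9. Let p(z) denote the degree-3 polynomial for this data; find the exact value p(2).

Using Newton's divided-difference form:
p[-4,-3] = (7 - (-4)) / (-3 - (-4)) = 11
p[-3,3] = (-6 - 7) / (3 - (-3)) = -13/6
p[3,4] = (-9 - (-6)) / (4 - 3) = -3
p[-4,-3,3] = (-13/6 - 11) / (3 - (-4)) = -79/42
p[-3,3,4] = (-3 - (-13/6)) / (4 - (-3)) = -5/42
p[-4,-3,3,4] = (-5/42 - (-79/42)) / (4 - (-4)) = 37/168
p(2) = -4 + 11·(6) + (-79/42)·(6)·(5) + (37/168)·(6)·(5)·(-1) = -29/28

-29/28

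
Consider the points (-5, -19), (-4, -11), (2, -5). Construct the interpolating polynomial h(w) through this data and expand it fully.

Newton's divided differences:
h[-5,-4] = (-11 - (-19)) / (-4 - (-5)) = 8
h[-4,2] = (-5 - (-11)) / (2 - (-4)) = 1
h[-5,-4,2] = (1 - 8) / (2 - (-5)) = -1
h(w) = -19 + 8·(w + 5) + (-1)·(w + 5)(w + 4)
Expanding: h(w) = -w^2 - w + 1

h(w) = -w^2 - w + 1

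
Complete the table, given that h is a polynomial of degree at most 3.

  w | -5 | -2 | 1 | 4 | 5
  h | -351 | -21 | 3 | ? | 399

The 4 known values determine h uniquely (degree ≤ 3).
Evaluate each Lagrange basis at w = 4:
L_0(4) = (6)·(3)·(-1)/[(-3)·(-6)·(-10)] = 1/10
L_1(4) = (9)·(3)·(-1)/[(3)·(-3)·(-7)] = -3/7
L_2(4) = (9)·(6)·(-1)/[(6)·(3)·(-4)] = 3/4
L_3(4) = (9)·(6)·(3)/[(10)·(7)·(4)] = 81/140
Sum: (-351)·(1/10) + (-21)·(-3/7) + 3·(3/4) + 399·(81/140) = 207

207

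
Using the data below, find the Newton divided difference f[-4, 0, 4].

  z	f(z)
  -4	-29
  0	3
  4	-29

f[-4,0] = (3 - (-29)) / (0 - (-4)) = 8
f[0,4] = (-29 - 3) / (4 - 0) = -8
f[-4,0,4] = (-8 - 8) / (4 - (-4)) = -2

-2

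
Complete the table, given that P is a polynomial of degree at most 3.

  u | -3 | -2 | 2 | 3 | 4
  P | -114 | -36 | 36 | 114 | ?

The 4 known values determine P uniquely (degree ≤ 3).
Evaluate each Lagrange basis at u = 4:
L_0(4) = (6)·(2)·(1)/[(-1)·(-5)·(-6)] = -2/5
L_1(4) = (7)·(2)·(1)/[(1)·(-4)·(-5)] = 7/10
L_2(4) = (7)·(6)·(1)/[(5)·(4)·(-1)] = -21/10
L_3(4) = (7)·(6)·(2)/[(6)·(5)·(1)] = 14/5
Sum: (-114)·(-2/5) + (-36)·(7/10) + 36·(-21/10) + 114·(14/5) = 264

264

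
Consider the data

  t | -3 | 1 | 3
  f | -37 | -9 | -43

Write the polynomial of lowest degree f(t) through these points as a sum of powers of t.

Newton's divided differences:
f[-3,1] = (-9 - (-37)) / (1 - (-3)) = 7
f[1,3] = (-43 - (-9)) / (3 - 1) = -17
f[-3,1,3] = (-17 - 7) / (3 - (-3)) = -4
f(t) = -37 + 7·(t + 3) + (-4)·(t + 3)(t - 1)
Expanding: f(t) = -4t^2 - t - 4

f(t) = -4t^2 - t - 4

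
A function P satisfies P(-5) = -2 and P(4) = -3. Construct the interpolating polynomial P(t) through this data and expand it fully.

Build the Lagrange basis polynomials:
L_0(t) = (t - 4) / [-9] = -(1/9)t + 4/9
L_1(t) = (t + 5) / [9] = (1/9)t + 5/9
P(t) = (-2)·L_0 + (-3)·L_1
  (-2)·L_0(t) = (2/9)t - 8/9
  (-3)·L_1(t) = -(1/3)t - 5/3
Adding term by term: -(1/9)t - 23/9

P(t) = -(1/9)t - 23/9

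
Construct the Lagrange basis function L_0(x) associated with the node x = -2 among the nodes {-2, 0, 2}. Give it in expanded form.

L_0(x) = x(x - 2) / [(-2)·(-4)]
       = (x^2 - 2x) / (8)

L_0(x) = (1/8)x^2 - (1/4)x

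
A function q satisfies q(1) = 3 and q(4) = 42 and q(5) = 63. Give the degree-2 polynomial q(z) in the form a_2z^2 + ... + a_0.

q(z) = 2z^2 + 3z - 2

Newton's divided differences:
q[1,4] = (42 - 3) / (4 - 1) = 13
q[4,5] = (63 - 42) / (5 - 4) = 21
q[1,4,5] = (21 - 13) / (5 - 1) = 2
q(z) = 3 + 13·(z - 1) + 2·(z - 1)(z - 4)
Expanding: q(z) = 2z^2 + 3z - 2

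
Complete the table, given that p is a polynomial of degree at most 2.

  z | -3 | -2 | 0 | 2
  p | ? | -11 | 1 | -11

The 3 known values determine p uniquely (degree ≤ 2).
Evaluate each Lagrange basis at z = -3:
L_0(-3) = (-3)·(-5)/[(-2)·(-4)] = 15/8
L_1(-3) = (-1)·(-5)/[(2)·(-2)] = -5/4
L_2(-3) = (-1)·(-3)/[(4)·(2)] = 3/8
Sum: (-11)·(15/8) + 1·(-5/4) + (-11)·(3/8) = -26

-26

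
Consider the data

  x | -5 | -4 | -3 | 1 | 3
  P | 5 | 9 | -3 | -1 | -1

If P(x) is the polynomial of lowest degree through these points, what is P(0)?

-395/28

Evaluate each Lagrange basis at x = 0:
L_0(0) = (4)·(3)·(-1)·(-3)/[(-1)·(-2)·(-6)·(-8)] = 3/8
L_1(0) = (5)·(3)·(-1)·(-3)/[(1)·(-1)·(-5)·(-7)] = -9/7
L_2(0) = (5)·(4)·(-1)·(-3)/[(2)·(1)·(-4)·(-6)] = 5/4
L_3(0) = (5)·(4)·(3)·(-3)/[(6)·(5)·(4)·(-2)] = 3/4
L_4(0) = (5)·(4)·(3)·(-1)/[(8)·(7)·(6)·(2)] = -5/56
Sum: 5·(3/8) + 9·(-9/7) + (-3)·(5/4) + (-1)·(3/4) + (-1)·(-5/56) = -395/28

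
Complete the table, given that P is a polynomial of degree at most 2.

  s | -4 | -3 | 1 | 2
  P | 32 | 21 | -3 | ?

-4

The 3 known values determine P uniquely (degree ≤ 2).
L_0(2) = (5)·(1)/[(-1)·(-5)] = 1
L_1(2) = (6)·(1)/[(1)·(-4)] = -3/2
L_2(2) = (6)·(5)/[(5)·(4)] = 3/2
Sum: 32·(1) + 21·(-3/2) + (-3)·(3/2) = -4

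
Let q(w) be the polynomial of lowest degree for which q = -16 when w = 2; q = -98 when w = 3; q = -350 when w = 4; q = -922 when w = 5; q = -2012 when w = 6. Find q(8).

-6778

L_0(8) = (5)·(4)·(3)·(2)/[(-1)·(-2)·(-3)·(-4)] = 5
L_1(8) = (6)·(4)·(3)·(2)/[(1)·(-1)·(-2)·(-3)] = -24
L_2(8) = (6)·(5)·(3)·(2)/[(2)·(1)·(-1)·(-2)] = 45
L_3(8) = (6)·(5)·(4)·(2)/[(3)·(2)·(1)·(-1)] = -40
L_4(8) = (6)·(5)·(4)·(3)/[(4)·(3)·(2)·(1)] = 15
Sum: (-16)·(5) + (-98)·(-24) + (-350)·(45) + (-922)·(-40) + (-2012)·(15) = -6778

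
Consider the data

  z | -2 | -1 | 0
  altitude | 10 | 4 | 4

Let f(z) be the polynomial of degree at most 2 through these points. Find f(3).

L_0(3) = (4)·(3)/[(-1)·(-2)] = 6
L_1(3) = (5)·(3)/[(1)·(-1)] = -15
L_2(3) = (5)·(4)/[(2)·(1)] = 10
Sum: 10·(6) + 4·(-15) + 4·(10) = 40

40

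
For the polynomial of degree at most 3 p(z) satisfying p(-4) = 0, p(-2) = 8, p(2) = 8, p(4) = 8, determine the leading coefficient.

1/12

L_0(z) = (z + 2)(z - 2)(z - 4) / [-96] = -(1/96)z^3 + (1/24)z^2 + (1/24)z - 1/6
L_1(z) = (z + 4)(z - 2)(z - 4) / [48] = (1/48)z^3 - (1/24)z^2 - (1/3)z + 2/3
L_2(z) = (z + 4)(z + 2)(z - 4) / [-48] = -(1/48)z^3 - (1/24)z^2 + (1/3)z + 2/3
L_3(z) = (z + 4)(z + 2)(z - 2) / [96] = (1/96)z^3 + (1/24)z^2 - (1/24)z - 1/6
p(z) = 0·L_0 + 8·L_1 + 8·L_2 + 8·L_3
Only the coefficient of z^3 is needed; take it from each L_i and combine:
0·(-1/96) + 8·(1/48) + 8·(-1/48) + 8·(1/96) = 1/12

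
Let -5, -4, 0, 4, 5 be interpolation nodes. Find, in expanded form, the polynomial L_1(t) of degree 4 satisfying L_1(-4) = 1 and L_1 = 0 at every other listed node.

L_1(t) = (t + 5)t(t - 4)(t - 5) / [(1)·(-4)·(-8)·(-9)]
       = (t^4 - 4t^3 - 25t^2 + 100t) / (-288)

L_1(t) = -(1/288)t^4 + (1/72)t^3 + (25/288)t^2 - (25/72)t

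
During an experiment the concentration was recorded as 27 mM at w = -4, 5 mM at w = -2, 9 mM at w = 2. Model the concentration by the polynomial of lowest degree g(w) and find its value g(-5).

Evaluate each Lagrange basis at w = -5:
L_0(-5) = (-3)·(-7)/[(-2)·(-6)] = 7/4
L_1(-5) = (-1)·(-7)/[(2)·(-4)] = -7/8
L_2(-5) = (-1)·(-3)/[(6)·(4)] = 1/8
Sum: 27·(7/4) + 5·(-7/8) + 9·(1/8) = 44

44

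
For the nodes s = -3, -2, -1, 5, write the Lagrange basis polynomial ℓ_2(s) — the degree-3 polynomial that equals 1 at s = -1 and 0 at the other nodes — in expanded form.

ℓ_2(s) = -(1/12)s^3 + (19/12)s + 5/2

ℓ_2(s) = (s + 3)(s + 2)(s - 5) / [(2)·(1)·(-6)]
       = (s^3 - 19s - 30) / (-12)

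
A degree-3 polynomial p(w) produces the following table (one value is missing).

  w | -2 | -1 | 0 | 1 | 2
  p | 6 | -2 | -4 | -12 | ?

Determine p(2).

The 4 known values determine p uniquely (degree ≤ 3).
L_0(2) = (3)·(2)·(1)/[(-1)·(-2)·(-3)] = -1
L_1(2) = (4)·(2)·(1)/[(1)·(-1)·(-2)] = 4
L_2(2) = (4)·(3)·(1)/[(2)·(1)·(-1)] = -6
L_3(2) = (4)·(3)·(2)/[(3)·(2)·(1)] = 4
Sum: 6·(-1) + (-2)·(4) + (-4)·(-6) + (-12)·(4) = -38

-38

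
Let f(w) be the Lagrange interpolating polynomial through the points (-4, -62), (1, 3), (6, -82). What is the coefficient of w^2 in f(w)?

Build the Lagrange basis polynomials:
L_0(w) = (w - 1)(w - 6) / [50] = (1/50)w^2 - (7/50)w + 3/25
L_1(w) = (w + 4)(w - 6) / [-25] = -(1/25)w^2 + (2/25)w + 24/25
L_2(w) = (w + 4)(w - 1) / [50] = (1/50)w^2 + (3/50)w - 2/25
f(w) = (-62)·L_0 + 3·L_1 + (-82)·L_2
Only the coefficient of w^2 is needed; take it from each L_i and combine:
(-62)·(1/50) + 3·(-1/25) + (-82)·(1/50) = -3

-3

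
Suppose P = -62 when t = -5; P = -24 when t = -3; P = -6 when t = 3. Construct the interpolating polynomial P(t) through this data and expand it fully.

P(t) = -2t^2 + 3t + 3

L_0(t) = (t + 3)(t - 3) / [16] = (1/16)t^2 - 9/16
L_1(t) = (t + 5)(t - 3) / [-12] = -(1/12)t^2 - (1/6)t + 5/4
L_2(t) = (t + 5)(t + 3) / [48] = (1/48)t^2 + (1/6)t + 5/16
P(t) = (-62)·L_0 + (-24)·L_1 + (-6)·L_2
  (-62)·L_0(t) = -(31/8)t^2 + 279/8
  (-24)·L_1(t) = 2t^2 + 4t - 30
  (-6)·L_2(t) = -(1/8)t^2 - t - 15/8
Adding term by term: -2t^2 + 3t + 3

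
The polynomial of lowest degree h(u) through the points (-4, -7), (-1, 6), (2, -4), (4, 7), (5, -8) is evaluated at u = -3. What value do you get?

L_0(-3) = (-2)·(-5)·(-7)·(-8)/[(-3)·(-6)·(-8)·(-9)] = 35/81
L_1(-3) = (1)·(-5)·(-7)·(-8)/[(3)·(-3)·(-5)·(-6)] = 28/27
L_2(-3) = (1)·(-2)·(-7)·(-8)/[(6)·(3)·(-2)·(-3)] = -28/27
L_3(-3) = (1)·(-2)·(-5)·(-8)/[(8)·(5)·(2)·(-1)] = 1
L_4(-3) = (1)·(-2)·(-5)·(-7)/[(9)·(6)·(3)·(1)] = -35/81
Sum: (-7)·(35/81) + 6·(28/27) + (-4)·(-28/27) + 7·(1) + (-8)·(-35/81) = 1442/81

1442/81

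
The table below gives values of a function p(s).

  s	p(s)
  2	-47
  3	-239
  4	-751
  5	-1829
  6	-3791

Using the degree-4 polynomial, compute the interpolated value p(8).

-11999

Evaluate each Lagrange basis at s = 8:
L_0(8) = (5)·(4)·(3)·(2)/[(-1)·(-2)·(-3)·(-4)] = 5
L_1(8) = (6)·(4)·(3)·(2)/[(1)·(-1)·(-2)·(-3)] = -24
L_2(8) = (6)·(5)·(3)·(2)/[(2)·(1)·(-1)·(-2)] = 45
L_3(8) = (6)·(5)·(4)·(2)/[(3)·(2)·(1)·(-1)] = -40
L_4(8) = (6)·(5)·(4)·(3)/[(4)·(3)·(2)·(1)] = 15
Sum: (-47)·(5) + (-239)·(-24) + (-751)·(45) + (-1829)·(-40) + (-3791)·(15) = -11999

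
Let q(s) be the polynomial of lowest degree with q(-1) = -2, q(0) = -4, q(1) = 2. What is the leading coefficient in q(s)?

4

Build the Lagrange basis polynomials:
L_0(s) = s(s - 1) / [2] = (1/2)s^2 - (1/2)s
L_1(s) = (s + 1)(s - 1) / [-1] = -s^2 + 1
L_2(s) = (s + 1)s / [2] = (1/2)s^2 + (1/2)s
q(s) = (-2)·L_0 + (-4)·L_1 + 2·L_2
Only the coefficient of s^2 is needed; take it from each L_i and combine:
(-2)·(1/2) + (-4)·(-1) + 2·(1/2) = 4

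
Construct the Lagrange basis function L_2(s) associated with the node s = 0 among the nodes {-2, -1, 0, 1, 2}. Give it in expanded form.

L_2(s) = (1/4)s^4 - (5/4)s^2 + 1

L_2(s) = (s + 2)(s + 1)(s - 1)(s - 2) / [(2)·(1)·(-1)·(-2)]
       = (s^4 - 5s^2 + 4) / (4)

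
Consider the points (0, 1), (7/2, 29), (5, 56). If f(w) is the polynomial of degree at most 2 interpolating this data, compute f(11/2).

67

Evaluate each Lagrange basis at w = 11/2:
L_0(11/2) = (2)·(1/2)/[(-7/2)·(-5)] = 2/35
L_1(11/2) = (11/2)·(1/2)/[(7/2)·(-3/2)] = -11/21
L_2(11/2) = (11/2)·(2)/[(5)·(3/2)] = 22/15
Sum: 1·(2/35) + 29·(-11/21) + 56·(22/15) = 67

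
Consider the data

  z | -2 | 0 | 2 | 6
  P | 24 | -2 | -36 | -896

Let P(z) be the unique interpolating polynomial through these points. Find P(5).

-522

Evaluate each Lagrange basis at z = 5:
L_0(5) = (5)·(3)·(-1)/[(-2)·(-4)·(-8)] = 15/64
L_1(5) = (7)·(3)·(-1)/[(2)·(-2)·(-6)] = -7/8
L_2(5) = (7)·(5)·(-1)/[(4)·(2)·(-4)] = 35/32
L_3(5) = (7)·(5)·(3)/[(8)·(6)·(4)] = 35/64
Sum: 24·(15/64) + (-2)·(-7/8) + (-36)·(35/32) + (-896)·(35/64) = -522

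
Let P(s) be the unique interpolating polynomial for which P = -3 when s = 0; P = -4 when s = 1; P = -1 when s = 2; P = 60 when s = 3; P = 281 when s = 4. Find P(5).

812

Using Newton's divided-difference form:
P[0,1] = (-4 - (-3)) / (1 - 0) = -1
P[1,2] = (-1 - (-4)) / (2 - 1) = 3
P[2,3] = (60 - (-1)) / (3 - 2) = 61
P[3,4] = (281 - 60) / (4 - 3) = 221
P[0,1,2] = (3 - (-1)) / (2 - 0) = 2
P[1,2,3] = (61 - 3) / (3 - 1) = 29
P[2,3,4] = (221 - 61) / (4 - 2) = 80
P[0,1,2,3] = (29 - 2) / (3 - 0) = 9
P[1,2,3,4] = (80 - 29) / (4 - 1) = 17
P[0,1,2,3,4] = (17 - 9) / (4 - 0) = 2
P(5) = -3 + (-1)·(5) + 2·(5)·(4) + 9·(5)·(4)·(3) + 2·(5)·(4)·(3)·(2) = 812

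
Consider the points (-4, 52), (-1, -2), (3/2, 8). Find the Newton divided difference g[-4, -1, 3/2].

4

g[-4,-1] = (-2 - 52) / (-1 - (-4)) = -18
g[-1,3/2] = (8 - (-2)) / (3/2 - (-1)) = 4
g[-4,-1,3/2] = (4 - (-18)) / (3/2 - (-4)) = 4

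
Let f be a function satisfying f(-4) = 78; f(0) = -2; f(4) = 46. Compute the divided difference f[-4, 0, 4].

4

f[-4,0] = (-2 - 78) / (0 - (-4)) = -20
f[0,4] = (46 - (-2)) / (4 - 0) = 12
f[-4,0,4] = (12 - (-20)) / (4 - (-4)) = 4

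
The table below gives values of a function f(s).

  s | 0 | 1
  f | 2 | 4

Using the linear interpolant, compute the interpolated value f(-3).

-4

L_0(-3) = (-4)/[(-1)] = 4
L_1(-3) = (-3)/[(1)] = -3
Sum: 2·(4) + 4·(-3) = -4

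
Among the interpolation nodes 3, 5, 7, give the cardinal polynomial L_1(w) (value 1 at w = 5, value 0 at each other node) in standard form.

L_1(w) = -(1/4)w^2 + (5/2)w - 21/4

L_1(w) = (w - 3)(w - 7) / [(2)·(-2)]
       = (w^2 - 10w + 21) / (-4)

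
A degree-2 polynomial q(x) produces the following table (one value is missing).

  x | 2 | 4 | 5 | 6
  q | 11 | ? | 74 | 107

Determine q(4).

The 3 known values determine q uniquely (degree ≤ 2).
L_0(4) = (-1)·(-2)/[(-3)·(-4)] = 1/6
L_1(4) = (2)·(-2)/[(3)·(-1)] = 4/3
L_2(4) = (2)·(-1)/[(4)·(1)] = -1/2
Sum: 11·(1/6) + 74·(4/3) + 107·(-1/2) = 47

47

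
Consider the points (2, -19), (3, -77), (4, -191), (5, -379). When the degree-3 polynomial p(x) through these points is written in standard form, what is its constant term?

Build the Lagrange basis polynomials:
L_0(x) = (x - 3)(x - 4)(x - 5) / [-6] = -(1/6)x^3 + 2x^2 - (47/6)x + 10
L_1(x) = (x - 2)(x - 4)(x - 5) / [2] = (1/2)x^3 - (11/2)x^2 + 19x - 20
L_2(x) = (x - 2)(x - 3)(x - 5) / [-2] = -(1/2)x^3 + 5x^2 - (31/2)x + 15
L_3(x) = (x - 2)(x - 3)(x - 4) / [6] = (1/6)x^3 - (3/2)x^2 + (13/3)x - 4
p(x) = (-19)·L_0 + (-77)·L_1 + (-191)·L_2 + (-379)·L_3
Only the constant term is needed; take it from each L_i and combine:
(-19)·(10) + (-77)·(-20) + (-191)·(15) + (-379)·(-4) = 1

1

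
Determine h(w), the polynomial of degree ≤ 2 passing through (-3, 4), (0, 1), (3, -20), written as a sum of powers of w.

Build the Lagrange basis polynomials:
L_0(w) = w(w - 3) / [18] = (1/18)w^2 - (1/6)w
L_1(w) = (w + 3)(w - 3) / [-9] = -(1/9)w^2 + 1
L_2(w) = (w + 3)w / [18] = (1/18)w^2 + (1/6)w
h(w) = 4·L_0 + 1·L_1 + (-20)·L_2
  4·L_0(w) = (2/9)w^2 - (2/3)w
  1·L_1(w) = -(1/9)w^2 + 1
  (-20)·L_2(w) = -(10/9)w^2 - (10/3)w
Adding term by term: -w^2 - 4w + 1

h(w) = -w^2 - 4w + 1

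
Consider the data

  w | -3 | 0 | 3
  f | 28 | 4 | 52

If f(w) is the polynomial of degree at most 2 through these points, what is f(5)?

Evaluate each Lagrange basis at w = 5:
L_0(5) = (5)·(2)/[(-3)·(-6)] = 5/9
L_1(5) = (8)·(2)/[(3)·(-3)] = -16/9
L_2(5) = (8)·(5)/[(6)·(3)] = 20/9
Sum: 28·(5/9) + 4·(-16/9) + 52·(20/9) = 124

124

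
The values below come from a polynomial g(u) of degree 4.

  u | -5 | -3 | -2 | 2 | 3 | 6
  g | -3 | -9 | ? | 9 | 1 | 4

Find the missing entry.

The 5 known values determine g uniquely (degree ≤ 4).
Evaluate each Lagrange basis at u = -2:
L_0(-2) = (1)·(-4)·(-5)·(-8)/[(-2)·(-7)·(-8)·(-11)] = -10/77
L_1(-2) = (3)·(-4)·(-5)·(-8)/[(2)·(-5)·(-6)·(-9)] = 8/9
L_2(-2) = (3)·(1)·(-5)·(-8)/[(7)·(5)·(-1)·(-4)] = 6/7
L_3(-2) = (3)·(1)·(-4)·(-8)/[(8)·(6)·(1)·(-3)] = -2/3
L_4(-2) = (3)·(1)·(-4)·(-5)/[(11)·(9)·(4)·(3)] = 5/99
Sum: (-3)·(-10/77) + (-9)·(8/9) + 9·(6/7) + 1·(-2/3) + 4·(5/99) = -250/693

-250/693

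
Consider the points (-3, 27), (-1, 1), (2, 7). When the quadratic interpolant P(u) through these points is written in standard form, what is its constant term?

-3

Build the Lagrange basis polynomials:
L_0(u) = (u + 1)(u - 2) / [10] = (1/10)u^2 - (1/10)u - 1/5
L_1(u) = (u + 3)(u - 2) / [-6] = -(1/6)u^2 - (1/6)u + 1
L_2(u) = (u + 3)(u + 1) / [15] = (1/15)u^2 + (4/15)u + 1/5
P(u) = 27·L_0 + 1·L_1 + 7·L_2
Only the constant term is needed; take it from each L_i and combine:
27·(-1/5) + 1·(1) + 7·(1/5) = -3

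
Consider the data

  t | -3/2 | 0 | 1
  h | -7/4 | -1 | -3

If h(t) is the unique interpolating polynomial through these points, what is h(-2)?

Using Newton's divided-difference form:
h[-3/2,0] = (-1 - (-7/4)) / (0 - (-3/2)) = 1/2
h[0,1] = (-3 - (-1)) / (1 - 0) = -2
h[-3/2,0,1] = (-2 - 1/2) / (1 - (-3/2)) = -1
h(-2) = -7/4 + (1/2)·(-1/2) + (-1)·(-1/2)·(-2) = -3

-3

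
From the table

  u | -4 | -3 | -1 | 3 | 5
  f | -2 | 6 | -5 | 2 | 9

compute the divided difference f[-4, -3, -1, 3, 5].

-625/6048

f[-4,-3] = (6 - (-2)) / (-3 - (-4)) = 8
f[-3,-1] = (-5 - 6) / (-1 - (-3)) = -11/2
f[-1,3] = (2 - (-5)) / (3 - (-1)) = 7/4
f[3,5] = (9 - 2) / (5 - 3) = 7/2
f[-4,-3,-1] = (-11/2 - 8) / (-1 - (-4)) = -9/2
f[-3,-1,3] = (7/4 - (-11/2)) / (3 - (-3)) = 29/24
f[-1,3,5] = (7/2 - 7/4) / (5 - (-1)) = 7/24
f[-4,-3,-1,3] = (29/24 - (-9/2)) / (3 - (-4)) = 137/168
f[-3,-1,3,5] = (7/24 - 29/24) / (5 - (-3)) = -11/96
f[-4,-3,-1,3,5] = (-11/96 - 137/168) / (5 - (-4)) = -625/6048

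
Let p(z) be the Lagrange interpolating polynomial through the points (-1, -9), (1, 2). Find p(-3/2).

Evaluate each Lagrange basis at z = -3/2:
L_0(-3/2) = (-5/2)/[(-2)] = 5/4
L_1(-3/2) = (-1/2)/[(2)] = -1/4
Sum: (-9)·(5/4) + 2·(-1/4) = -47/4

-47/4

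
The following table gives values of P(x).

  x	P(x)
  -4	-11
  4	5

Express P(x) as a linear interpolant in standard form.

Build the Lagrange basis polynomials:
L_0(x) = (x - 4) / [-8] = -(1/8)x + 1/2
L_1(x) = (x + 4) / [8] = (1/8)x + 1/2
P(x) = (-11)·L_0 + 5·L_1
  (-11)·L_0(x) = (11/8)x - 11/2
  5·L_1(x) = (5/8)x + 5/2
Adding term by term: 2x - 3

P(x) = 2x - 3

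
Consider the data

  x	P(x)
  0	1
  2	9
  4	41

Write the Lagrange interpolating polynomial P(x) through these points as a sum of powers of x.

Build the Lagrange basis polynomials:
L_0(x) = (x - 2)(x - 4) / [8] = (1/8)x^2 - (3/4)x + 1
L_1(x) = x(x - 4) / [-4] = -(1/4)x^2 + x
L_2(x) = x(x - 2) / [8] = (1/8)x^2 - (1/4)x
P(x) = 1·L_0 + 9·L_1 + 41·L_2
  1·L_0(x) = (1/8)x^2 - (3/4)x + 1
  9·L_1(x) = -(9/4)x^2 + 9x
  41·L_2(x) = (41/8)x^2 - (41/4)x
Adding term by term: 3x^2 - 2x + 1

P(x) = 3x^2 - 2x + 1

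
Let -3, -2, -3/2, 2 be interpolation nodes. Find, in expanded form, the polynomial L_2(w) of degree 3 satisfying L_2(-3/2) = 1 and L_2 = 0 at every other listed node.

L_2(w) = (w + 3)(w + 2)(w - 2) / [(3/2)·(1/2)·(-7/2)]
       = (w^3 + 3w^2 - 4w - 12) / (-21/8)

L_2(w) = -(8/21)w^3 - (8/7)w^2 + (32/21)w + 32/7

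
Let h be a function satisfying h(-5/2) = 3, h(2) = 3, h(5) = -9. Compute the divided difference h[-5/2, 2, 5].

h[-5/2,2] = (3 - 3) / (2 - (-5/2)) = 0
h[2,5] = (-9 - 3) / (5 - 2) = -4
h[-5/2,2,5] = (-4 - 0) / (5 - (-5/2)) = -8/15

-8/15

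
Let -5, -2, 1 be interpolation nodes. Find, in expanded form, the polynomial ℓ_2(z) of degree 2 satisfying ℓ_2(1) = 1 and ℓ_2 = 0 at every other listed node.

ℓ_2(z) = (z + 5)(z + 2) / [(6)·(3)]
       = (z^2 + 7z + 10) / (18)

ℓ_2(z) = (1/18)z^2 + (7/18)z + 5/9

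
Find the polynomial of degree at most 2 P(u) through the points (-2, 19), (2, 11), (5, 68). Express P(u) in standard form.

Build the Lagrange basis polynomials:
L_0(u) = (u - 2)(u - 5) / [28] = (1/28)u^2 - (1/4)u + 5/14
L_1(u) = (u + 2)(u - 5) / [-12] = -(1/12)u^2 + (1/4)u + 5/6
L_2(u) = (u + 2)(u - 2) / [21] = (1/21)u^2 - 4/21
P(u) = 19·L_0 + 11·L_1 + 68·L_2
  19·L_0(u) = (19/28)u^2 - (19/4)u + 95/14
  11·L_1(u) = -(11/12)u^2 + (11/4)u + 55/6
  68·L_2(u) = (68/21)u^2 - 272/21
Adding term by term: 3u^2 - 2u + 3

P(u) = 3u^2 - 2u + 3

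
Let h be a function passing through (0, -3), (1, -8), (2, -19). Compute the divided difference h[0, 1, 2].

-3

h[0,1] = (-8 - (-3)) / (1 - 0) = -5
h[1,2] = (-19 - (-8)) / (2 - 1) = -11
h[0,1,2] = (-11 - (-5)) / (2 - 0) = -3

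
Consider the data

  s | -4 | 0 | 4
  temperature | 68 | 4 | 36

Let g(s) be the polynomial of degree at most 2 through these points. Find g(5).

59

Evaluate each Lagrange basis at s = 5:
L_0(5) = (5)·(1)/[(-4)·(-8)] = 5/32
L_1(5) = (9)·(1)/[(4)·(-4)] = -9/16
L_2(5) = (9)·(5)/[(8)·(4)] = 45/32
Sum: 68·(5/32) + 4·(-9/16) + 36·(45/32) = 59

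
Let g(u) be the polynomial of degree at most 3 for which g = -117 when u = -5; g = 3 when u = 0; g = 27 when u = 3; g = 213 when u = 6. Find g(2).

Evaluate each Lagrange basis at u = 2:
L_0(2) = (2)·(-1)·(-4)/[(-5)·(-8)·(-11)] = -1/55
L_1(2) = (7)·(-1)·(-4)/[(5)·(-3)·(-6)] = 14/45
L_2(2) = (7)·(2)·(-4)/[(8)·(3)·(-3)] = 7/9
L_3(2) = (7)·(2)·(-1)/[(11)·(6)·(3)] = -7/99
Sum: (-117)·(-1/55) + 3·(14/45) + 27·(7/9) + 213·(-7/99) = 9

9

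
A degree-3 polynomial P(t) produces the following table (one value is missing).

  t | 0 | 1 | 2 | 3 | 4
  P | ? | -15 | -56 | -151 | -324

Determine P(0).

-4

The 4 known values determine P uniquely (degree ≤ 3).
Evaluate each Lagrange basis at t = 0:
L_0(0) = (-2)·(-3)·(-4)/[(-1)·(-2)·(-3)] = 4
L_1(0) = (-1)·(-3)·(-4)/[(1)·(-1)·(-2)] = -6
L_2(0) = (-1)·(-2)·(-4)/[(2)·(1)·(-1)] = 4
L_3(0) = (-1)·(-2)·(-3)/[(3)·(2)·(1)] = -1
Sum: (-15)·(4) + (-56)·(-6) + (-151)·(4) + (-324)·(-1) = -4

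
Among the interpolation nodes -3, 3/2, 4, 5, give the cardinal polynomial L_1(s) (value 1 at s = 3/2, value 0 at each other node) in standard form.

L_1(s) = (s + 3)(s - 4)(s - 5) / [(9/2)·(-5/2)·(-7/2)]
       = (s^3 - 6s^2 - 7s + 60) / (315/8)

L_1(s) = (8/315)s^3 - (16/105)s^2 - (8/45)s + 32/21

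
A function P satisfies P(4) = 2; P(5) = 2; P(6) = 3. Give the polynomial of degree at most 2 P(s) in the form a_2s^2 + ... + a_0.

P(s) = (1/2)s^2 - (9/2)s + 12

Build the Lagrange basis polynomials:
L_0(s) = (s - 5)(s - 6) / [2] = (1/2)s^2 - (11/2)s + 15
L_1(s) = (s - 4)(s - 6) / [-1] = -s^2 + 10s - 24
L_2(s) = (s - 4)(s - 5) / [2] = (1/2)s^2 - (9/2)s + 10
P(s) = 2·L_0 + 2·L_1 + 3·L_2
  2·L_0(s) = s^2 - 11s + 30
  2·L_1(s) = -2s^2 + 20s - 48
  3·L_2(s) = (3/2)s^2 - (27/2)s + 30
Adding term by term: (1/2)s^2 - (9/2)s + 12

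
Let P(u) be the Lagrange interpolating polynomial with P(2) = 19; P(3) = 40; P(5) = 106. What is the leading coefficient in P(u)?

The leading coefficient equals the top divided difference P[2,3,5].
P[2,3] = (40 - 19) / (3 - 2) = 21
P[3,5] = (106 - 40) / (5 - 3) = 33
P[2,3,5] = (33 - 21) / (5 - 2) = 4

4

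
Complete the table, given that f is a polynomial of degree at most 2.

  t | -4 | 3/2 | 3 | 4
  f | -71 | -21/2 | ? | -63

The 3 known values determine f uniquely (degree ≤ 2).
L_0(3) = (3/2)·(-1)/[(-11/2)·(-8)] = -3/88
L_1(3) = (7)·(-1)/[(11/2)·(-5/2)] = 28/55
L_2(3) = (7)·(3/2)/[(8)·(5/2)] = 21/40
Sum: (-71)·(-3/88) + (-21/2)·(28/55) + (-63)·(21/40) = -36

-36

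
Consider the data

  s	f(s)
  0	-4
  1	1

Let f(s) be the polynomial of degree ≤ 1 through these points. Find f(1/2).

-3/2

L_0(1/2) = (-1/2)/[(-1)] = 1/2
L_1(1/2) = (1/2)/[(1)] = 1/2
Sum: (-4)·(1/2) + 1·(1/2) = -3/2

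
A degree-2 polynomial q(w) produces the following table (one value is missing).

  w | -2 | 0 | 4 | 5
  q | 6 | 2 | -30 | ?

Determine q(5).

-43

The 3 known values determine q uniquely (degree ≤ 2).
L_0(5) = (5)·(1)/[(-2)·(-6)] = 5/12
L_1(5) = (7)·(1)/[(2)·(-4)] = -7/8
L_2(5) = (7)·(5)/[(6)·(4)] = 35/24
Sum: 6·(5/12) + 2·(-7/8) + (-30)·(35/24) = -43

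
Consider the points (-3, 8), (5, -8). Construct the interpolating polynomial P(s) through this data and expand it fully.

L_0(s) = (s - 5) / [-8] = -(1/8)s + 5/8
L_1(s) = (s + 3) / [8] = (1/8)s + 3/8
P(s) = 8·L_0 + (-8)·L_1
  8·L_0(s) = -s + 5
  (-8)·L_1(s) = -s - 3
Adding term by term: -2s + 2

P(s) = -2s + 2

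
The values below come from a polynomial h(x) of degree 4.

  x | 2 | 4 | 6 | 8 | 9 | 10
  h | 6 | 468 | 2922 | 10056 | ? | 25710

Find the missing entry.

16533

The 5 known values determine h uniquely (degree ≤ 4).
Evaluate each Lagrange basis at x = 9:
L_0(9) = (5)·(3)·(1)·(-1)/[(-2)·(-4)·(-6)·(-8)] = -5/128
L_1(9) = (7)·(3)·(1)·(-1)/[(2)·(-2)·(-4)·(-6)] = 7/32
L_2(9) = (7)·(5)·(1)·(-1)/[(4)·(2)·(-2)·(-4)] = -35/64
L_3(9) = (7)·(5)·(3)·(-1)/[(6)·(4)·(2)·(-2)] = 35/32
L_4(9) = (7)·(5)·(3)·(1)/[(8)·(6)·(4)·(2)] = 35/128
Sum: 6·(-5/128) + 468·(7/32) + 2922·(-35/64) + 10056·(35/32) + 25710·(35/128) = 16533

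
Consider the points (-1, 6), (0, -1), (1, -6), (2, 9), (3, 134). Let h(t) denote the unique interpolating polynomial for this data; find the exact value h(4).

531

Using Newton's divided-difference form:
h[-1,0] = (-1 - 6) / (0 - (-1)) = -7
h[0,1] = (-6 - (-1)) / (1 - 0) = -5
h[1,2] = (9 - (-6)) / (2 - 1) = 15
h[2,3] = (134 - 9) / (3 - 2) = 125
h[-1,0,1] = (-5 - (-7)) / (1 - (-1)) = 1
h[0,1,2] = (15 - (-5)) / (2 - 0) = 10
h[1,2,3] = (125 - 15) / (3 - 1) = 55
h[-1,0,1,2] = (10 - 1) / (2 - (-1)) = 3
h[0,1,2,3] = (55 - 10) / (3 - 0) = 15
h[-1,0,1,2,3] = (15 - 3) / (3 - (-1)) = 3
h(4) = 6 + (-7)·(5) + 1·(5)·(4) + 3·(5)·(4)·(3) + 3·(5)·(4)·(3)·(2) = 531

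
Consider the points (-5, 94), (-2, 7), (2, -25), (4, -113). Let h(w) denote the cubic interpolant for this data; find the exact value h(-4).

Evaluate each Lagrange basis at w = -4:
L_0(-4) = (-2)·(-6)·(-8)/[(-3)·(-7)·(-9)] = 32/63
L_1(-4) = (1)·(-6)·(-8)/[(3)·(-4)·(-6)] = 2/3
L_2(-4) = (1)·(-2)·(-8)/[(7)·(4)·(-2)] = -2/7
L_3(-4) = (1)·(-2)·(-6)/[(9)·(6)·(2)] = 1/9
Sum: 94·(32/63) + 7·(2/3) + (-25)·(-2/7) + (-113)·(1/9) = 47

47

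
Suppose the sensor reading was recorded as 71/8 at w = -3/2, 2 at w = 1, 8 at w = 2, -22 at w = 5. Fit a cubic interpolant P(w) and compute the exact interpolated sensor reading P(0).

-2

Using Newton's divided-difference form:
P[-3/2,1] = (2 - 71/8) / (1 - (-3/2)) = -11/4
P[1,2] = (8 - 2) / (2 - 1) = 6
P[2,5] = (-22 - 8) / (5 - 2) = -10
P[-3/2,1,2] = (6 - (-11/4)) / (2 - (-3/2)) = 5/2
P[1,2,5] = (-10 - 6) / (5 - 1) = -4
P[-3/2,1,2,5] = (-4 - 5/2) / (5 - (-3/2)) = -1
P(0) = 71/8 + (-11/4)·(3/2) + (5/2)·(3/2)·(-1) + (-1)·(3/2)·(-1)·(-2) = -2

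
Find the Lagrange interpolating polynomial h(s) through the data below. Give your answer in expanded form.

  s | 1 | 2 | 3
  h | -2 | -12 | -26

Build the Lagrange basis polynomials:
L_0(s) = (s - 2)(s - 3) / [2] = (1/2)s^2 - (5/2)s + 3
L_1(s) = (s - 1)(s - 3) / [-1] = -s^2 + 4s - 3
L_2(s) = (s - 1)(s - 2) / [2] = (1/2)s^2 - (3/2)s + 1
h(s) = (-2)·L_0 + (-12)·L_1 + (-26)·L_2
  (-2)·L_0(s) = -s^2 + 5s - 6
  (-12)·L_1(s) = 12s^2 - 48s + 36
  (-26)·L_2(s) = -13s^2 + 39s - 26
Adding term by term: -2s^2 - 4s + 4

h(s) = -2s^2 - 4s + 4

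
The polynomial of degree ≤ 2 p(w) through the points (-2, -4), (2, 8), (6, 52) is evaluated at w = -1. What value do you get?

Evaluate each Lagrange basis at w = -1:
L_0(-1) = (-3)·(-7)/[(-4)·(-8)] = 21/32
L_1(-1) = (1)·(-7)/[(4)·(-4)] = 7/16
L_2(-1) = (1)·(-3)/[(8)·(4)] = -3/32
Sum: (-4)·(21/32) + 8·(7/16) + 52·(-3/32) = -4

-4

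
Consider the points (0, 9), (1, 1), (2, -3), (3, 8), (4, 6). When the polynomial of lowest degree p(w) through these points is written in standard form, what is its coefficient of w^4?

-13/8

The leading coefficient equals the top divided difference p[0,1,2,3,4].
p[0,1] = (1 - 9) / (1 - 0) = -8
p[1,2] = (-3 - 1) / (2 - 1) = -4
p[2,3] = (8 - (-3)) / (3 - 2) = 11
p[3,4] = (6 - 8) / (4 - 3) = -2
p[0,1,2] = (-4 - (-8)) / (2 - 0) = 2
p[1,2,3] = (11 - (-4)) / (3 - 1) = 15/2
p[2,3,4] = (-2 - 11) / (4 - 2) = -13/2
p[0,1,2,3] = (15/2 - 2) / (3 - 0) = 11/6
p[1,2,3,4] = (-13/2 - 15/2) / (4 - 1) = -14/3
p[0,1,2,3,4] = (-14/3 - 11/6) / (4 - 0) = -13/8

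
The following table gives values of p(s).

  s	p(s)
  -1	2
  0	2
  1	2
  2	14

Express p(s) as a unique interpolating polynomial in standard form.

Build the Lagrange basis polynomials:
L_0(s) = s(s - 1)(s - 2) / [-6] = -(1/6)s^3 + (1/2)s^2 - (1/3)s
L_1(s) = (s + 1)(s - 1)(s - 2) / [2] = (1/2)s^3 - s^2 - (1/2)s + 1
L_2(s) = (s + 1)s(s - 2) / [-2] = -(1/2)s^3 + (1/2)s^2 + s
L_3(s) = (s + 1)s(s - 1) / [6] = (1/6)s^3 - (1/6)s
p(s) = 2·L_0 + 2·L_1 + 2·L_2 + 14·L_3
  2·L_0(s) = -(1/3)s^3 + s^2 - (2/3)s
  2·L_1(s) = s^3 - 2s^2 - s + 2
  2·L_2(s) = -s^3 + s^2 + 2s
  14·L_3(s) = (7/3)s^3 - (7/3)s
Adding term by term: 2s^3 - 2s + 2

p(s) = 2s^3 - 2s + 2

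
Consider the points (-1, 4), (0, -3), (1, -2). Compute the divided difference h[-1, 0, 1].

4

h[-1,0] = (-3 - 4) / (0 - (-1)) = -7
h[0,1] = (-2 - (-3)) / (1 - 0) = 1
h[-1,0,1] = (1 - (-7)) / (1 - (-1)) = 4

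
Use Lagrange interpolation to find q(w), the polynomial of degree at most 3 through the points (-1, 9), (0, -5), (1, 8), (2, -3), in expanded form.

q(w) = -(17/2)w^3 + (27/2)w^2 + 8w - 5

Build the Lagrange basis polynomials:
L_0(w) = w(w - 1)(w - 2) / [-6] = -(1/6)w^3 + (1/2)w^2 - (1/3)w
L_1(w) = (w + 1)(w - 1)(w - 2) / [2] = (1/2)w^3 - w^2 - (1/2)w + 1
L_2(w) = (w + 1)w(w - 2) / [-2] = -(1/2)w^3 + (1/2)w^2 + w
L_3(w) = (w + 1)w(w - 1) / [6] = (1/6)w^3 - (1/6)w
q(w) = 9·L_0 + (-5)·L_1 + 8·L_2 + (-3)·L_3
  9·L_0(w) = -(3/2)w^3 + (9/2)w^2 - 3w
  (-5)·L_1(w) = -(5/2)w^3 + 5w^2 + (5/2)w - 5
  8·L_2(w) = -4w^3 + 4w^2 + 8w
  (-3)·L_3(w) = -(1/2)w^3 + (1/2)w
Adding term by term: -(17/2)w^3 + (27/2)w^2 + 8w - 5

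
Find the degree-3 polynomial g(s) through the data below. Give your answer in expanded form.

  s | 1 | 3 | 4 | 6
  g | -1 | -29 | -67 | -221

g(s) = -s^3 - s + 1

Build the Lagrange basis polynomials:
L_0(s) = (s - 3)(s - 4)(s - 6) / [-30] = -(1/30)s^3 + (13/30)s^2 - (9/5)s + 12/5
L_1(s) = (s - 1)(s - 4)(s - 6) / [6] = (1/6)s^3 - (11/6)s^2 + (17/3)s - 4
L_2(s) = (s - 1)(s - 3)(s - 6) / [-6] = -(1/6)s^3 + (5/3)s^2 - (9/2)s + 3
L_3(s) = (s - 1)(s - 3)(s - 4) / [30] = (1/30)s^3 - (4/15)s^2 + (19/30)s - 2/5
g(s) = (-1)·L_0 + (-29)·L_1 + (-67)·L_2 + (-221)·L_3
  (-1)·L_0(s) = (1/30)s^3 - (13/30)s^2 + (9/5)s - 12/5
  (-29)·L_1(s) = -(29/6)s^3 + (319/6)s^2 - (493/3)s + 116
  (-67)·L_2(s) = (67/6)s^3 - (335/3)s^2 + (603/2)s - 201
  (-221)·L_3(s) = -(221/30)s^3 + (884/15)s^2 - (4199/30)s + 442/5
Adding term by term: -s^3 - s + 1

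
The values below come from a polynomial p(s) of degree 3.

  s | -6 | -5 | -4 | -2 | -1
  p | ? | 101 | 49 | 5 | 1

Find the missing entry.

181

The 4 known values determine p uniquely (degree ≤ 3).
L_0(-6) = (-2)·(-4)·(-5)/[(-1)·(-3)·(-4)] = 10/3
L_1(-6) = (-1)·(-4)·(-5)/[(1)·(-2)·(-3)] = -10/3
L_2(-6) = (-1)·(-2)·(-5)/[(3)·(2)·(-1)] = 5/3
L_3(-6) = (-1)·(-2)·(-4)/[(4)·(3)·(1)] = -2/3
Sum: 101·(10/3) + 49·(-10/3) + 5·(5/3) + 1·(-2/3) = 181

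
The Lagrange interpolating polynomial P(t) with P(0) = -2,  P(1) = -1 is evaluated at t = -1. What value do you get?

-3

Evaluate each Lagrange basis at t = -1:
L_0(-1) = (-2)/[(-1)] = 2
L_1(-1) = (-1)/[(1)] = -1
Sum: (-2)·(2) + (-1)·(-1) = -3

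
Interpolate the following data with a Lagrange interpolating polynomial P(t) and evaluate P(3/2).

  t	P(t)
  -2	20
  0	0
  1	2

6

Evaluate each Lagrange basis at t = 3/2:
L_0(3/2) = (3/2)·(1/2)/[(-2)·(-3)] = 1/8
L_1(3/2) = (7/2)·(1/2)/[(2)·(-1)] = -7/8
L_2(3/2) = (7/2)·(3/2)/[(3)·(1)] = 7/4
Sum: 20·(1/8) + 0 + 2·(7/4) = 6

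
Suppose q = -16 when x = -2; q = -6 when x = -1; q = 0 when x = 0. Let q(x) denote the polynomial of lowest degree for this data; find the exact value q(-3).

-30

Evaluate each Lagrange basis at x = -3:
L_0(-3) = (-2)·(-3)/[(-1)·(-2)] = 3
L_1(-3) = (-1)·(-3)/[(1)·(-1)] = -3
L_2(-3) = (-1)·(-2)/[(2)·(1)] = 1
Sum: (-16)·(3) + (-6)·(-3) + 0 = -30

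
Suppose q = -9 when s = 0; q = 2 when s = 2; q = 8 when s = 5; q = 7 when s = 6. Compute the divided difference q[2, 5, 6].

q[2,5] = (8 - 2) / (5 - 2) = 2
q[5,6] = (7 - 8) / (6 - 5) = -1
q[2,5,6] = (-1 - 2) / (6 - 2) = -3/4

-3/4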